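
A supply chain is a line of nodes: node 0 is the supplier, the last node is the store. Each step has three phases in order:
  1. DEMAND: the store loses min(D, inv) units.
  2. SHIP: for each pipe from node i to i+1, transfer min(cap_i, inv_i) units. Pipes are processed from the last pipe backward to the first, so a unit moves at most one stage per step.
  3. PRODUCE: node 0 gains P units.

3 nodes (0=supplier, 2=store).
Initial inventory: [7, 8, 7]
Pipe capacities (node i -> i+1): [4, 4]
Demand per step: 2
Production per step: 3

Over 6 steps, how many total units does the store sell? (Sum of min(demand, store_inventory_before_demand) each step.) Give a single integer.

Step 1: sold=2 (running total=2) -> [6 8 9]
Step 2: sold=2 (running total=4) -> [5 8 11]
Step 3: sold=2 (running total=6) -> [4 8 13]
Step 4: sold=2 (running total=8) -> [3 8 15]
Step 5: sold=2 (running total=10) -> [3 7 17]
Step 6: sold=2 (running total=12) -> [3 6 19]

Answer: 12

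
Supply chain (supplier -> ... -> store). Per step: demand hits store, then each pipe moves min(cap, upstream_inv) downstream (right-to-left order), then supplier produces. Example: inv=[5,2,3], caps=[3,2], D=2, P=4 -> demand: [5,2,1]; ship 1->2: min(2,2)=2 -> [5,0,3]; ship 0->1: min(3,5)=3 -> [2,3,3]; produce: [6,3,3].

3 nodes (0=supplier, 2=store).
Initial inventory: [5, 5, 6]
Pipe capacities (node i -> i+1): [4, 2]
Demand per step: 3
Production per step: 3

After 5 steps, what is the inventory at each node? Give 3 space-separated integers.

Step 1: demand=3,sold=3 ship[1->2]=2 ship[0->1]=4 prod=3 -> inv=[4 7 5]
Step 2: demand=3,sold=3 ship[1->2]=2 ship[0->1]=4 prod=3 -> inv=[3 9 4]
Step 3: demand=3,sold=3 ship[1->2]=2 ship[0->1]=3 prod=3 -> inv=[3 10 3]
Step 4: demand=3,sold=3 ship[1->2]=2 ship[0->1]=3 prod=3 -> inv=[3 11 2]
Step 5: demand=3,sold=2 ship[1->2]=2 ship[0->1]=3 prod=3 -> inv=[3 12 2]

3 12 2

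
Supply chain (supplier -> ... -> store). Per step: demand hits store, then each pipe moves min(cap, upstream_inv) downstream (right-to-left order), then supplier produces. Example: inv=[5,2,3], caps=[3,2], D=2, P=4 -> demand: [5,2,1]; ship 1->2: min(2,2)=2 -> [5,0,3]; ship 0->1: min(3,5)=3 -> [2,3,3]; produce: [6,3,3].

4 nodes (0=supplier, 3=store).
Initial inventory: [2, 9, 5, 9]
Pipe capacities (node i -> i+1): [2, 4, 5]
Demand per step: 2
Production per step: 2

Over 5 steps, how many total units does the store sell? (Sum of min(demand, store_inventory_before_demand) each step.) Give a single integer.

Answer: 10

Derivation:
Step 1: sold=2 (running total=2) -> [2 7 4 12]
Step 2: sold=2 (running total=4) -> [2 5 4 14]
Step 3: sold=2 (running total=6) -> [2 3 4 16]
Step 4: sold=2 (running total=8) -> [2 2 3 18]
Step 5: sold=2 (running total=10) -> [2 2 2 19]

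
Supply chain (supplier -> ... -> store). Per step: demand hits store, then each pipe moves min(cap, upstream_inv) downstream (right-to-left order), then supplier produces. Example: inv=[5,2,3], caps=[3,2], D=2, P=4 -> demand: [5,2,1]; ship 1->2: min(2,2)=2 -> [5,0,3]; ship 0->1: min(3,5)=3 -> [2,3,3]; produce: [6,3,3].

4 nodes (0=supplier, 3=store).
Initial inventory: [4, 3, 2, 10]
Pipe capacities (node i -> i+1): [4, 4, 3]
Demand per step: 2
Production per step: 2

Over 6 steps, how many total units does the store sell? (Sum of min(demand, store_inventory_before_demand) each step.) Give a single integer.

Answer: 12

Derivation:
Step 1: sold=2 (running total=2) -> [2 4 3 10]
Step 2: sold=2 (running total=4) -> [2 2 4 11]
Step 3: sold=2 (running total=6) -> [2 2 3 12]
Step 4: sold=2 (running total=8) -> [2 2 2 13]
Step 5: sold=2 (running total=10) -> [2 2 2 13]
Step 6: sold=2 (running total=12) -> [2 2 2 13]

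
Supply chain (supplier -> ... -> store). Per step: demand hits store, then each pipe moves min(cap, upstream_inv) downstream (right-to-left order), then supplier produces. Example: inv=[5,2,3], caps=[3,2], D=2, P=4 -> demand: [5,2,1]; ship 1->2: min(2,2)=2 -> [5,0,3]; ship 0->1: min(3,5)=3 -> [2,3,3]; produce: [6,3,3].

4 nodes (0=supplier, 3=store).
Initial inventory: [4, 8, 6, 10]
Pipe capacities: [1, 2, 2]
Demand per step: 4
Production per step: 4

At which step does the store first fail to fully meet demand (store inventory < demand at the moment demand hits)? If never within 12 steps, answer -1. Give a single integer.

Step 1: demand=4,sold=4 ship[2->3]=2 ship[1->2]=2 ship[0->1]=1 prod=4 -> [7 7 6 8]
Step 2: demand=4,sold=4 ship[2->3]=2 ship[1->2]=2 ship[0->1]=1 prod=4 -> [10 6 6 6]
Step 3: demand=4,sold=4 ship[2->3]=2 ship[1->2]=2 ship[0->1]=1 prod=4 -> [13 5 6 4]
Step 4: demand=4,sold=4 ship[2->3]=2 ship[1->2]=2 ship[0->1]=1 prod=4 -> [16 4 6 2]
Step 5: demand=4,sold=2 ship[2->3]=2 ship[1->2]=2 ship[0->1]=1 prod=4 -> [19 3 6 2]
Step 6: demand=4,sold=2 ship[2->3]=2 ship[1->2]=2 ship[0->1]=1 prod=4 -> [22 2 6 2]
Step 7: demand=4,sold=2 ship[2->3]=2 ship[1->2]=2 ship[0->1]=1 prod=4 -> [25 1 6 2]
Step 8: demand=4,sold=2 ship[2->3]=2 ship[1->2]=1 ship[0->1]=1 prod=4 -> [28 1 5 2]
Step 9: demand=4,sold=2 ship[2->3]=2 ship[1->2]=1 ship[0->1]=1 prod=4 -> [31 1 4 2]
Step 10: demand=4,sold=2 ship[2->3]=2 ship[1->2]=1 ship[0->1]=1 prod=4 -> [34 1 3 2]
Step 11: demand=4,sold=2 ship[2->3]=2 ship[1->2]=1 ship[0->1]=1 prod=4 -> [37 1 2 2]
Step 12: demand=4,sold=2 ship[2->3]=2 ship[1->2]=1 ship[0->1]=1 prod=4 -> [40 1 1 2]
First stockout at step 5

5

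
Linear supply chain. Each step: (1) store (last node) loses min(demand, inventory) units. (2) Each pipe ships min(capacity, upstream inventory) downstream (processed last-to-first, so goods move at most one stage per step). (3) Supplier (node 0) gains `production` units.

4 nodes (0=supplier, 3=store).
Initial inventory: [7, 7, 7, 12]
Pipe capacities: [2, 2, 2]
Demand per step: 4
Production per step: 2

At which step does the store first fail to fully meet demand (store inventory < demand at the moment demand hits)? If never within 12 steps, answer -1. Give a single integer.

Step 1: demand=4,sold=4 ship[2->3]=2 ship[1->2]=2 ship[0->1]=2 prod=2 -> [7 7 7 10]
Step 2: demand=4,sold=4 ship[2->3]=2 ship[1->2]=2 ship[0->1]=2 prod=2 -> [7 7 7 8]
Step 3: demand=4,sold=4 ship[2->3]=2 ship[1->2]=2 ship[0->1]=2 prod=2 -> [7 7 7 6]
Step 4: demand=4,sold=4 ship[2->3]=2 ship[1->2]=2 ship[0->1]=2 prod=2 -> [7 7 7 4]
Step 5: demand=4,sold=4 ship[2->3]=2 ship[1->2]=2 ship[0->1]=2 prod=2 -> [7 7 7 2]
Step 6: demand=4,sold=2 ship[2->3]=2 ship[1->2]=2 ship[0->1]=2 prod=2 -> [7 7 7 2]
Step 7: demand=4,sold=2 ship[2->3]=2 ship[1->2]=2 ship[0->1]=2 prod=2 -> [7 7 7 2]
Step 8: demand=4,sold=2 ship[2->3]=2 ship[1->2]=2 ship[0->1]=2 prod=2 -> [7 7 7 2]
Step 9: demand=4,sold=2 ship[2->3]=2 ship[1->2]=2 ship[0->1]=2 prod=2 -> [7 7 7 2]
Step 10: demand=4,sold=2 ship[2->3]=2 ship[1->2]=2 ship[0->1]=2 prod=2 -> [7 7 7 2]
Step 11: demand=4,sold=2 ship[2->3]=2 ship[1->2]=2 ship[0->1]=2 prod=2 -> [7 7 7 2]
Step 12: demand=4,sold=2 ship[2->3]=2 ship[1->2]=2 ship[0->1]=2 prod=2 -> [7 7 7 2]
First stockout at step 6

6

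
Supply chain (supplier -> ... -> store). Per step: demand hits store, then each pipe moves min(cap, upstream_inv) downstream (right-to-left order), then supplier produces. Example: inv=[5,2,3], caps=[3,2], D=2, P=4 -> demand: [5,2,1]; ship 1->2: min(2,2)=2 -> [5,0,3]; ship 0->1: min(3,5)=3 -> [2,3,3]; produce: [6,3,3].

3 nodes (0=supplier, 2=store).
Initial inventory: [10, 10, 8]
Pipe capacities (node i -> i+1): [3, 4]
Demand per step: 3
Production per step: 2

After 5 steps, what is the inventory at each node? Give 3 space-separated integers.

Step 1: demand=3,sold=3 ship[1->2]=4 ship[0->1]=3 prod=2 -> inv=[9 9 9]
Step 2: demand=3,sold=3 ship[1->2]=4 ship[0->1]=3 prod=2 -> inv=[8 8 10]
Step 3: demand=3,sold=3 ship[1->2]=4 ship[0->1]=3 prod=2 -> inv=[7 7 11]
Step 4: demand=3,sold=3 ship[1->2]=4 ship[0->1]=3 prod=2 -> inv=[6 6 12]
Step 5: demand=3,sold=3 ship[1->2]=4 ship[0->1]=3 prod=2 -> inv=[5 5 13]

5 5 13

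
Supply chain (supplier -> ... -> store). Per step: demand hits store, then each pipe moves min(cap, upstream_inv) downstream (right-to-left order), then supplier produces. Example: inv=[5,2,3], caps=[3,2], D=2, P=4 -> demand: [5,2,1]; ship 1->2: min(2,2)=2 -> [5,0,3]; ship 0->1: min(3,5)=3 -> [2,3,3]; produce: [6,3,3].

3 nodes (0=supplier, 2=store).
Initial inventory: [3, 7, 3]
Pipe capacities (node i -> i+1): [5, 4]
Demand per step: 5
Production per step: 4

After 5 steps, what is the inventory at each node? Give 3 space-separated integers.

Step 1: demand=5,sold=3 ship[1->2]=4 ship[0->1]=3 prod=4 -> inv=[4 6 4]
Step 2: demand=5,sold=4 ship[1->2]=4 ship[0->1]=4 prod=4 -> inv=[4 6 4]
Step 3: demand=5,sold=4 ship[1->2]=4 ship[0->1]=4 prod=4 -> inv=[4 6 4]
Step 4: demand=5,sold=4 ship[1->2]=4 ship[0->1]=4 prod=4 -> inv=[4 6 4]
Step 5: demand=5,sold=4 ship[1->2]=4 ship[0->1]=4 prod=4 -> inv=[4 6 4]

4 6 4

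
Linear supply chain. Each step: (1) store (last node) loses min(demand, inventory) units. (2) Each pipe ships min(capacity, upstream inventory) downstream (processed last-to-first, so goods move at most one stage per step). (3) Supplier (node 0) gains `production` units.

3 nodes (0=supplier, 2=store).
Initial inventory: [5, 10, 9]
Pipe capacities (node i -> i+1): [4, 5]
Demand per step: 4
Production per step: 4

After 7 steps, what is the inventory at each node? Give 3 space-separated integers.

Step 1: demand=4,sold=4 ship[1->2]=5 ship[0->1]=4 prod=4 -> inv=[5 9 10]
Step 2: demand=4,sold=4 ship[1->2]=5 ship[0->1]=4 prod=4 -> inv=[5 8 11]
Step 3: demand=4,sold=4 ship[1->2]=5 ship[0->1]=4 prod=4 -> inv=[5 7 12]
Step 4: demand=4,sold=4 ship[1->2]=5 ship[0->1]=4 prod=4 -> inv=[5 6 13]
Step 5: demand=4,sold=4 ship[1->2]=5 ship[0->1]=4 prod=4 -> inv=[5 5 14]
Step 6: demand=4,sold=4 ship[1->2]=5 ship[0->1]=4 prod=4 -> inv=[5 4 15]
Step 7: demand=4,sold=4 ship[1->2]=4 ship[0->1]=4 prod=4 -> inv=[5 4 15]

5 4 15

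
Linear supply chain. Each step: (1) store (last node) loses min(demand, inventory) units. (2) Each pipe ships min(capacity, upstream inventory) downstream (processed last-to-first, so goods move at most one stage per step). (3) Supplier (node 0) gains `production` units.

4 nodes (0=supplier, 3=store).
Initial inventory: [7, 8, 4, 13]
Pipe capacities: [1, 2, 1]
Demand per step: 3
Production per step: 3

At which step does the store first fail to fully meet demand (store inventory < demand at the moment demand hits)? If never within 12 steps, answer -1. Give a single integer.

Step 1: demand=3,sold=3 ship[2->3]=1 ship[1->2]=2 ship[0->1]=1 prod=3 -> [9 7 5 11]
Step 2: demand=3,sold=3 ship[2->3]=1 ship[1->2]=2 ship[0->1]=1 prod=3 -> [11 6 6 9]
Step 3: demand=3,sold=3 ship[2->3]=1 ship[1->2]=2 ship[0->1]=1 prod=3 -> [13 5 7 7]
Step 4: demand=3,sold=3 ship[2->3]=1 ship[1->2]=2 ship[0->1]=1 prod=3 -> [15 4 8 5]
Step 5: demand=3,sold=3 ship[2->3]=1 ship[1->2]=2 ship[0->1]=1 prod=3 -> [17 3 9 3]
Step 6: demand=3,sold=3 ship[2->3]=1 ship[1->2]=2 ship[0->1]=1 prod=3 -> [19 2 10 1]
Step 7: demand=3,sold=1 ship[2->3]=1 ship[1->2]=2 ship[0->1]=1 prod=3 -> [21 1 11 1]
Step 8: demand=3,sold=1 ship[2->3]=1 ship[1->2]=1 ship[0->1]=1 prod=3 -> [23 1 11 1]
Step 9: demand=3,sold=1 ship[2->3]=1 ship[1->2]=1 ship[0->1]=1 prod=3 -> [25 1 11 1]
Step 10: demand=3,sold=1 ship[2->3]=1 ship[1->2]=1 ship[0->1]=1 prod=3 -> [27 1 11 1]
Step 11: demand=3,sold=1 ship[2->3]=1 ship[1->2]=1 ship[0->1]=1 prod=3 -> [29 1 11 1]
Step 12: demand=3,sold=1 ship[2->3]=1 ship[1->2]=1 ship[0->1]=1 prod=3 -> [31 1 11 1]
First stockout at step 7

7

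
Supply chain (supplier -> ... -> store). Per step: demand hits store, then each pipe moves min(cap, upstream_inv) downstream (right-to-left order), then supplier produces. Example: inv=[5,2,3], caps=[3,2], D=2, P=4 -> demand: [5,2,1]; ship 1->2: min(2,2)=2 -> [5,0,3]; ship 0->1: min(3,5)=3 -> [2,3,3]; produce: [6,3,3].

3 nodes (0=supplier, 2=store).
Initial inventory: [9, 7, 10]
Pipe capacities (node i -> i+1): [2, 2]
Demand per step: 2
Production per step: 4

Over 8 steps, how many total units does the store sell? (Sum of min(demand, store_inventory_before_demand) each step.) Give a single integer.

Answer: 16

Derivation:
Step 1: sold=2 (running total=2) -> [11 7 10]
Step 2: sold=2 (running total=4) -> [13 7 10]
Step 3: sold=2 (running total=6) -> [15 7 10]
Step 4: sold=2 (running total=8) -> [17 7 10]
Step 5: sold=2 (running total=10) -> [19 7 10]
Step 6: sold=2 (running total=12) -> [21 7 10]
Step 7: sold=2 (running total=14) -> [23 7 10]
Step 8: sold=2 (running total=16) -> [25 7 10]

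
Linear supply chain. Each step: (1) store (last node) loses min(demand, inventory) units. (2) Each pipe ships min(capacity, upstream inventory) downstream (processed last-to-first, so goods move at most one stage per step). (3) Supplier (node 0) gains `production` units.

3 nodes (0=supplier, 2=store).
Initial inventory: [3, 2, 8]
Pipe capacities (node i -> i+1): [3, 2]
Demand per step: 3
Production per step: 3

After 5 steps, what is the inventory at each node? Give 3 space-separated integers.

Step 1: demand=3,sold=3 ship[1->2]=2 ship[0->1]=3 prod=3 -> inv=[3 3 7]
Step 2: demand=3,sold=3 ship[1->2]=2 ship[0->1]=3 prod=3 -> inv=[3 4 6]
Step 3: demand=3,sold=3 ship[1->2]=2 ship[0->1]=3 prod=3 -> inv=[3 5 5]
Step 4: demand=3,sold=3 ship[1->2]=2 ship[0->1]=3 prod=3 -> inv=[3 6 4]
Step 5: demand=3,sold=3 ship[1->2]=2 ship[0->1]=3 prod=3 -> inv=[3 7 3]

3 7 3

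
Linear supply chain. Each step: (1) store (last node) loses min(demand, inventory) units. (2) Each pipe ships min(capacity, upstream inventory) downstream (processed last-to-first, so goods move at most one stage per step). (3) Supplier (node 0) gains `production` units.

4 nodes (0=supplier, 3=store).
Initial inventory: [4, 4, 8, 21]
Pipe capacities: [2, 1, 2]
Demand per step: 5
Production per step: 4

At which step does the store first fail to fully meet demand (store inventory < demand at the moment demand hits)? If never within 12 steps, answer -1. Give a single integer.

Step 1: demand=5,sold=5 ship[2->3]=2 ship[1->2]=1 ship[0->1]=2 prod=4 -> [6 5 7 18]
Step 2: demand=5,sold=5 ship[2->3]=2 ship[1->2]=1 ship[0->1]=2 prod=4 -> [8 6 6 15]
Step 3: demand=5,sold=5 ship[2->3]=2 ship[1->2]=1 ship[0->1]=2 prod=4 -> [10 7 5 12]
Step 4: demand=5,sold=5 ship[2->3]=2 ship[1->2]=1 ship[0->1]=2 prod=4 -> [12 8 4 9]
Step 5: demand=5,sold=5 ship[2->3]=2 ship[1->2]=1 ship[0->1]=2 prod=4 -> [14 9 3 6]
Step 6: demand=5,sold=5 ship[2->3]=2 ship[1->2]=1 ship[0->1]=2 prod=4 -> [16 10 2 3]
Step 7: demand=5,sold=3 ship[2->3]=2 ship[1->2]=1 ship[0->1]=2 prod=4 -> [18 11 1 2]
Step 8: demand=5,sold=2 ship[2->3]=1 ship[1->2]=1 ship[0->1]=2 prod=4 -> [20 12 1 1]
Step 9: demand=5,sold=1 ship[2->3]=1 ship[1->2]=1 ship[0->1]=2 prod=4 -> [22 13 1 1]
Step 10: demand=5,sold=1 ship[2->3]=1 ship[1->2]=1 ship[0->1]=2 prod=4 -> [24 14 1 1]
Step 11: demand=5,sold=1 ship[2->3]=1 ship[1->2]=1 ship[0->1]=2 prod=4 -> [26 15 1 1]
Step 12: demand=5,sold=1 ship[2->3]=1 ship[1->2]=1 ship[0->1]=2 prod=4 -> [28 16 1 1]
First stockout at step 7

7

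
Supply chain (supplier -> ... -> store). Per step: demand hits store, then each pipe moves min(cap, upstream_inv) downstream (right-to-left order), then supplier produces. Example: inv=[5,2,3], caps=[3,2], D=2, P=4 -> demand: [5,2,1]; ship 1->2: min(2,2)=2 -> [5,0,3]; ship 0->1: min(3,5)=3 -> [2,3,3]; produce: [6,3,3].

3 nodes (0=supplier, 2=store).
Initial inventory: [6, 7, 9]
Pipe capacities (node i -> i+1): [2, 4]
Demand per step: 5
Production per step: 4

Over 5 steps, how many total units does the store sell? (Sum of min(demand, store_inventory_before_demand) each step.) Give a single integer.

Answer: 22

Derivation:
Step 1: sold=5 (running total=5) -> [8 5 8]
Step 2: sold=5 (running total=10) -> [10 3 7]
Step 3: sold=5 (running total=15) -> [12 2 5]
Step 4: sold=5 (running total=20) -> [14 2 2]
Step 5: sold=2 (running total=22) -> [16 2 2]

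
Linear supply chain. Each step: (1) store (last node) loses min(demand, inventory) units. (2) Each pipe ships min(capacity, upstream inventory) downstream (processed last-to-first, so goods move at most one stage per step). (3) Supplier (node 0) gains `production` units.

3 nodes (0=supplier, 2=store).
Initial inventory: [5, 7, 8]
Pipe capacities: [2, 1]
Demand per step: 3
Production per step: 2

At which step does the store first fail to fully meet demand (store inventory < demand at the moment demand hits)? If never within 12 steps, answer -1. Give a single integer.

Step 1: demand=3,sold=3 ship[1->2]=1 ship[0->1]=2 prod=2 -> [5 8 6]
Step 2: demand=3,sold=3 ship[1->2]=1 ship[0->1]=2 prod=2 -> [5 9 4]
Step 3: demand=3,sold=3 ship[1->2]=1 ship[0->1]=2 prod=2 -> [5 10 2]
Step 4: demand=3,sold=2 ship[1->2]=1 ship[0->1]=2 prod=2 -> [5 11 1]
Step 5: demand=3,sold=1 ship[1->2]=1 ship[0->1]=2 prod=2 -> [5 12 1]
Step 6: demand=3,sold=1 ship[1->2]=1 ship[0->1]=2 prod=2 -> [5 13 1]
Step 7: demand=3,sold=1 ship[1->2]=1 ship[0->1]=2 prod=2 -> [5 14 1]
Step 8: demand=3,sold=1 ship[1->2]=1 ship[0->1]=2 prod=2 -> [5 15 1]
Step 9: demand=3,sold=1 ship[1->2]=1 ship[0->1]=2 prod=2 -> [5 16 1]
Step 10: demand=3,sold=1 ship[1->2]=1 ship[0->1]=2 prod=2 -> [5 17 1]
Step 11: demand=3,sold=1 ship[1->2]=1 ship[0->1]=2 prod=2 -> [5 18 1]
Step 12: demand=3,sold=1 ship[1->2]=1 ship[0->1]=2 prod=2 -> [5 19 1]
First stockout at step 4

4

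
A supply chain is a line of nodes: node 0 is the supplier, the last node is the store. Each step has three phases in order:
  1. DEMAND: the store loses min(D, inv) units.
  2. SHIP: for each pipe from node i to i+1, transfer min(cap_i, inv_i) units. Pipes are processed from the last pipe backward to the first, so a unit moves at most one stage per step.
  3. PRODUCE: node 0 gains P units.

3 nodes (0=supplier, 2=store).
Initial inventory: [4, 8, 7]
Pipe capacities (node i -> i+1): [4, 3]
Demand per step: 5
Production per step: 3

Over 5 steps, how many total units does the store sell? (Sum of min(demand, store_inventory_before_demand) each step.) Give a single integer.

Step 1: sold=5 (running total=5) -> [3 9 5]
Step 2: sold=5 (running total=10) -> [3 9 3]
Step 3: sold=3 (running total=13) -> [3 9 3]
Step 4: sold=3 (running total=16) -> [3 9 3]
Step 5: sold=3 (running total=19) -> [3 9 3]

Answer: 19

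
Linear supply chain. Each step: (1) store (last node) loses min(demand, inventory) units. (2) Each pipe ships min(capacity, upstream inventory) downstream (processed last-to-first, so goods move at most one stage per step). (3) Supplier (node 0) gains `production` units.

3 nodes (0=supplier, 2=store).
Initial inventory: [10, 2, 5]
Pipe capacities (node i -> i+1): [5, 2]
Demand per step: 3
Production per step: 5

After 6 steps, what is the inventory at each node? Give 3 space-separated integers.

Step 1: demand=3,sold=3 ship[1->2]=2 ship[0->1]=5 prod=5 -> inv=[10 5 4]
Step 2: demand=3,sold=3 ship[1->2]=2 ship[0->1]=5 prod=5 -> inv=[10 8 3]
Step 3: demand=3,sold=3 ship[1->2]=2 ship[0->1]=5 prod=5 -> inv=[10 11 2]
Step 4: demand=3,sold=2 ship[1->2]=2 ship[0->1]=5 prod=5 -> inv=[10 14 2]
Step 5: demand=3,sold=2 ship[1->2]=2 ship[0->1]=5 prod=5 -> inv=[10 17 2]
Step 6: demand=3,sold=2 ship[1->2]=2 ship[0->1]=5 prod=5 -> inv=[10 20 2]

10 20 2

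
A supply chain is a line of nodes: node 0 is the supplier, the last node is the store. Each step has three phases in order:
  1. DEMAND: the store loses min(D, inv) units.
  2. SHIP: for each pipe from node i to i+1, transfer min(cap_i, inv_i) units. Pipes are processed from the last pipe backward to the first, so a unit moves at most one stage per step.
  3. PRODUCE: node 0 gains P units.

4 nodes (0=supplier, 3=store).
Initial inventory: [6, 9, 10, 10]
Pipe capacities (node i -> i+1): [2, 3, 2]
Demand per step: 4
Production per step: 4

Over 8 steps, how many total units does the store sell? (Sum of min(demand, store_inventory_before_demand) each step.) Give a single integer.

Step 1: sold=4 (running total=4) -> [8 8 11 8]
Step 2: sold=4 (running total=8) -> [10 7 12 6]
Step 3: sold=4 (running total=12) -> [12 6 13 4]
Step 4: sold=4 (running total=16) -> [14 5 14 2]
Step 5: sold=2 (running total=18) -> [16 4 15 2]
Step 6: sold=2 (running total=20) -> [18 3 16 2]
Step 7: sold=2 (running total=22) -> [20 2 17 2]
Step 8: sold=2 (running total=24) -> [22 2 17 2]

Answer: 24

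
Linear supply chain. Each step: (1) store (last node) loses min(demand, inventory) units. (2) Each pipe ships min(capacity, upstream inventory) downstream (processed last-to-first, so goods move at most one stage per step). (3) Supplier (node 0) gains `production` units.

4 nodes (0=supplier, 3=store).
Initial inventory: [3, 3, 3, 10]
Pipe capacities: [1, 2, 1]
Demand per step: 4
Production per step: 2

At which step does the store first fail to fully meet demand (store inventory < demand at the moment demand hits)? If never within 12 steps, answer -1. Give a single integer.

Step 1: demand=4,sold=4 ship[2->3]=1 ship[1->2]=2 ship[0->1]=1 prod=2 -> [4 2 4 7]
Step 2: demand=4,sold=4 ship[2->3]=1 ship[1->2]=2 ship[0->1]=1 prod=2 -> [5 1 5 4]
Step 3: demand=4,sold=4 ship[2->3]=1 ship[1->2]=1 ship[0->1]=1 prod=2 -> [6 1 5 1]
Step 4: demand=4,sold=1 ship[2->3]=1 ship[1->2]=1 ship[0->1]=1 prod=2 -> [7 1 5 1]
Step 5: demand=4,sold=1 ship[2->3]=1 ship[1->2]=1 ship[0->1]=1 prod=2 -> [8 1 5 1]
Step 6: demand=4,sold=1 ship[2->3]=1 ship[1->2]=1 ship[0->1]=1 prod=2 -> [9 1 5 1]
Step 7: demand=4,sold=1 ship[2->3]=1 ship[1->2]=1 ship[0->1]=1 prod=2 -> [10 1 5 1]
Step 8: demand=4,sold=1 ship[2->3]=1 ship[1->2]=1 ship[0->1]=1 prod=2 -> [11 1 5 1]
Step 9: demand=4,sold=1 ship[2->3]=1 ship[1->2]=1 ship[0->1]=1 prod=2 -> [12 1 5 1]
Step 10: demand=4,sold=1 ship[2->3]=1 ship[1->2]=1 ship[0->1]=1 prod=2 -> [13 1 5 1]
Step 11: demand=4,sold=1 ship[2->3]=1 ship[1->2]=1 ship[0->1]=1 prod=2 -> [14 1 5 1]
Step 12: demand=4,sold=1 ship[2->3]=1 ship[1->2]=1 ship[0->1]=1 prod=2 -> [15 1 5 1]
First stockout at step 4

4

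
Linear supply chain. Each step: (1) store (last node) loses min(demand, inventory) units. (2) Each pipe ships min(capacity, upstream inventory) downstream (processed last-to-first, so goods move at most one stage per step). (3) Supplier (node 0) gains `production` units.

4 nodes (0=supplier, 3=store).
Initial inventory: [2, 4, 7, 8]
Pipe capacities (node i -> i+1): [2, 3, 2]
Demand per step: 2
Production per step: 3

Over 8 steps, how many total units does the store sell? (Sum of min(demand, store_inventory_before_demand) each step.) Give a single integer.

Step 1: sold=2 (running total=2) -> [3 3 8 8]
Step 2: sold=2 (running total=4) -> [4 2 9 8]
Step 3: sold=2 (running total=6) -> [5 2 9 8]
Step 4: sold=2 (running total=8) -> [6 2 9 8]
Step 5: sold=2 (running total=10) -> [7 2 9 8]
Step 6: sold=2 (running total=12) -> [8 2 9 8]
Step 7: sold=2 (running total=14) -> [9 2 9 8]
Step 8: sold=2 (running total=16) -> [10 2 9 8]

Answer: 16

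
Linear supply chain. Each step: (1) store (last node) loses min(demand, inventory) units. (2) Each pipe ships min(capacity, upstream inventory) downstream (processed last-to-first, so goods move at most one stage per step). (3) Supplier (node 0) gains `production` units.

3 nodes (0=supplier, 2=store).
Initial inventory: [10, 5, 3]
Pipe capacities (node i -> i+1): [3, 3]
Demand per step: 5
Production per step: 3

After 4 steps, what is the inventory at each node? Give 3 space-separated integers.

Step 1: demand=5,sold=3 ship[1->2]=3 ship[0->1]=3 prod=3 -> inv=[10 5 3]
Step 2: demand=5,sold=3 ship[1->2]=3 ship[0->1]=3 prod=3 -> inv=[10 5 3]
Step 3: demand=5,sold=3 ship[1->2]=3 ship[0->1]=3 prod=3 -> inv=[10 5 3]
Step 4: demand=5,sold=3 ship[1->2]=3 ship[0->1]=3 prod=3 -> inv=[10 5 3]

10 5 3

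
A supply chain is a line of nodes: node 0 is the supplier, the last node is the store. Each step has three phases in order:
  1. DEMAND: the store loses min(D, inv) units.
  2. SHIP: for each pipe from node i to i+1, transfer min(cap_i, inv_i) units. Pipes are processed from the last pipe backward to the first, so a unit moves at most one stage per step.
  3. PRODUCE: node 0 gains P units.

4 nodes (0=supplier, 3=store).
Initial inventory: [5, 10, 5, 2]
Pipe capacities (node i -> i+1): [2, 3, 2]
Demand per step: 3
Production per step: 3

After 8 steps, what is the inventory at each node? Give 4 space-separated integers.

Step 1: demand=3,sold=2 ship[2->3]=2 ship[1->2]=3 ship[0->1]=2 prod=3 -> inv=[6 9 6 2]
Step 2: demand=3,sold=2 ship[2->3]=2 ship[1->2]=3 ship[0->1]=2 prod=3 -> inv=[7 8 7 2]
Step 3: demand=3,sold=2 ship[2->3]=2 ship[1->2]=3 ship[0->1]=2 prod=3 -> inv=[8 7 8 2]
Step 4: demand=3,sold=2 ship[2->3]=2 ship[1->2]=3 ship[0->1]=2 prod=3 -> inv=[9 6 9 2]
Step 5: demand=3,sold=2 ship[2->3]=2 ship[1->2]=3 ship[0->1]=2 prod=3 -> inv=[10 5 10 2]
Step 6: demand=3,sold=2 ship[2->3]=2 ship[1->2]=3 ship[0->1]=2 prod=3 -> inv=[11 4 11 2]
Step 7: demand=3,sold=2 ship[2->3]=2 ship[1->2]=3 ship[0->1]=2 prod=3 -> inv=[12 3 12 2]
Step 8: demand=3,sold=2 ship[2->3]=2 ship[1->2]=3 ship[0->1]=2 prod=3 -> inv=[13 2 13 2]

13 2 13 2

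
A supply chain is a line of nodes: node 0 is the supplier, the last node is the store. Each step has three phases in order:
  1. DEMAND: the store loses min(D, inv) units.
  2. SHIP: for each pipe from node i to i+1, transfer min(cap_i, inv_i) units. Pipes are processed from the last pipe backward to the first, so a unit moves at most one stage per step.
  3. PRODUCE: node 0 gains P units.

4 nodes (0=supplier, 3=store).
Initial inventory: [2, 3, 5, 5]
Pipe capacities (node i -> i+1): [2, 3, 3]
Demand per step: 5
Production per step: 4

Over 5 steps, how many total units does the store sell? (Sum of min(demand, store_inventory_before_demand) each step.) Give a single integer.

Step 1: sold=5 (running total=5) -> [4 2 5 3]
Step 2: sold=3 (running total=8) -> [6 2 4 3]
Step 3: sold=3 (running total=11) -> [8 2 3 3]
Step 4: sold=3 (running total=14) -> [10 2 2 3]
Step 5: sold=3 (running total=17) -> [12 2 2 2]

Answer: 17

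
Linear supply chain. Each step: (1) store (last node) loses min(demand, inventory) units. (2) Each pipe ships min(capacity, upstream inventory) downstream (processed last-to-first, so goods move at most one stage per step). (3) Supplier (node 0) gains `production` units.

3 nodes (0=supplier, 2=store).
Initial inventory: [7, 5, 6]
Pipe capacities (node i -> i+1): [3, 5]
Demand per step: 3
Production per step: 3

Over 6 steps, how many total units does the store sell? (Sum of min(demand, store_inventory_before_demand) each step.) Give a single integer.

Answer: 18

Derivation:
Step 1: sold=3 (running total=3) -> [7 3 8]
Step 2: sold=3 (running total=6) -> [7 3 8]
Step 3: sold=3 (running total=9) -> [7 3 8]
Step 4: sold=3 (running total=12) -> [7 3 8]
Step 5: sold=3 (running total=15) -> [7 3 8]
Step 6: sold=3 (running total=18) -> [7 3 8]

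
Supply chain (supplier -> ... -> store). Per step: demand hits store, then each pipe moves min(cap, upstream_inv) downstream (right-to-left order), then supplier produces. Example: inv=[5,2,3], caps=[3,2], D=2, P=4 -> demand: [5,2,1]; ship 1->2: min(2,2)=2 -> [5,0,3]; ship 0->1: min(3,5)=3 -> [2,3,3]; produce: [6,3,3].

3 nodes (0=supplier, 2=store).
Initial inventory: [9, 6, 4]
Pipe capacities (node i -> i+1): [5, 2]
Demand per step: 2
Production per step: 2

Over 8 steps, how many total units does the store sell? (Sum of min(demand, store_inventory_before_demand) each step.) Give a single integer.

Step 1: sold=2 (running total=2) -> [6 9 4]
Step 2: sold=2 (running total=4) -> [3 12 4]
Step 3: sold=2 (running total=6) -> [2 13 4]
Step 4: sold=2 (running total=8) -> [2 13 4]
Step 5: sold=2 (running total=10) -> [2 13 4]
Step 6: sold=2 (running total=12) -> [2 13 4]
Step 7: sold=2 (running total=14) -> [2 13 4]
Step 8: sold=2 (running total=16) -> [2 13 4]

Answer: 16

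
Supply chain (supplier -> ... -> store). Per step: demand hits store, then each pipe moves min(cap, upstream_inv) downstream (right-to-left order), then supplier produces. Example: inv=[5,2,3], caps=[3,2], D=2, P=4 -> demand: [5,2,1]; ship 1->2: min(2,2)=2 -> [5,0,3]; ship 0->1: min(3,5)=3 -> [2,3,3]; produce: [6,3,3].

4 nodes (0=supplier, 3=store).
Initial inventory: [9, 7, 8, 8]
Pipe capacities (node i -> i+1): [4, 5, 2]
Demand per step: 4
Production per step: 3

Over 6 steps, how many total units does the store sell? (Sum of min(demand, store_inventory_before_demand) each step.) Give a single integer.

Answer: 18

Derivation:
Step 1: sold=4 (running total=4) -> [8 6 11 6]
Step 2: sold=4 (running total=8) -> [7 5 14 4]
Step 3: sold=4 (running total=12) -> [6 4 17 2]
Step 4: sold=2 (running total=14) -> [5 4 19 2]
Step 5: sold=2 (running total=16) -> [4 4 21 2]
Step 6: sold=2 (running total=18) -> [3 4 23 2]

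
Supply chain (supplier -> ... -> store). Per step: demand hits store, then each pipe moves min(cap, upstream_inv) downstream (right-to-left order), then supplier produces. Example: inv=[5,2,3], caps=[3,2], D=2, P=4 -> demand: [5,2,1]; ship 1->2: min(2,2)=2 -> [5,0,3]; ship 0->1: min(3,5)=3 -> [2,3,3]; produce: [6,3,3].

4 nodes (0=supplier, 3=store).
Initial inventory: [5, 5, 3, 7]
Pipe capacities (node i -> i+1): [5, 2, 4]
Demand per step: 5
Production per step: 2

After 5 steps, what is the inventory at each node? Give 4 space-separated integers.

Step 1: demand=5,sold=5 ship[2->3]=3 ship[1->2]=2 ship[0->1]=5 prod=2 -> inv=[2 8 2 5]
Step 2: demand=5,sold=5 ship[2->3]=2 ship[1->2]=2 ship[0->1]=2 prod=2 -> inv=[2 8 2 2]
Step 3: demand=5,sold=2 ship[2->3]=2 ship[1->2]=2 ship[0->1]=2 prod=2 -> inv=[2 8 2 2]
Step 4: demand=5,sold=2 ship[2->3]=2 ship[1->2]=2 ship[0->1]=2 prod=2 -> inv=[2 8 2 2]
Step 5: demand=5,sold=2 ship[2->3]=2 ship[1->2]=2 ship[0->1]=2 prod=2 -> inv=[2 8 2 2]

2 8 2 2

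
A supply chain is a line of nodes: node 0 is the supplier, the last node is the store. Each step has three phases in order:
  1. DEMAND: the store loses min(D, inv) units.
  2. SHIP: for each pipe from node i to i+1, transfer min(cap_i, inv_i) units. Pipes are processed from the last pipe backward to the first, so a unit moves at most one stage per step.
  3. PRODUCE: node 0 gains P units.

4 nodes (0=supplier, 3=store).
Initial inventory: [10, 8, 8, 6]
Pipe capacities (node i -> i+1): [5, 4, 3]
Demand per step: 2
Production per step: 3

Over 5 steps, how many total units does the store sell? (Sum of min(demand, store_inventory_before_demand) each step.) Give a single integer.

Answer: 10

Derivation:
Step 1: sold=2 (running total=2) -> [8 9 9 7]
Step 2: sold=2 (running total=4) -> [6 10 10 8]
Step 3: sold=2 (running total=6) -> [4 11 11 9]
Step 4: sold=2 (running total=8) -> [3 11 12 10]
Step 5: sold=2 (running total=10) -> [3 10 13 11]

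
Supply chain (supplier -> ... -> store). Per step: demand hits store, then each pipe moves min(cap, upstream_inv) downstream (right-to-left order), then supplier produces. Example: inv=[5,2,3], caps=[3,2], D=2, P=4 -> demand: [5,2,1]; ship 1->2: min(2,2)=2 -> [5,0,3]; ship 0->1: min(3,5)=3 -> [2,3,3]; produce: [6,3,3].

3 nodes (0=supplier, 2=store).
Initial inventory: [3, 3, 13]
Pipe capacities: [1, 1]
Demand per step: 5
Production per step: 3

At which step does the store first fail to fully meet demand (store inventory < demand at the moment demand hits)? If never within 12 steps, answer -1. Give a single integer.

Step 1: demand=5,sold=5 ship[1->2]=1 ship[0->1]=1 prod=3 -> [5 3 9]
Step 2: demand=5,sold=5 ship[1->2]=1 ship[0->1]=1 prod=3 -> [7 3 5]
Step 3: demand=5,sold=5 ship[1->2]=1 ship[0->1]=1 prod=3 -> [9 3 1]
Step 4: demand=5,sold=1 ship[1->2]=1 ship[0->1]=1 prod=3 -> [11 3 1]
Step 5: demand=5,sold=1 ship[1->2]=1 ship[0->1]=1 prod=3 -> [13 3 1]
Step 6: demand=5,sold=1 ship[1->2]=1 ship[0->1]=1 prod=3 -> [15 3 1]
Step 7: demand=5,sold=1 ship[1->2]=1 ship[0->1]=1 prod=3 -> [17 3 1]
Step 8: demand=5,sold=1 ship[1->2]=1 ship[0->1]=1 prod=3 -> [19 3 1]
Step 9: demand=5,sold=1 ship[1->2]=1 ship[0->1]=1 prod=3 -> [21 3 1]
Step 10: demand=5,sold=1 ship[1->2]=1 ship[0->1]=1 prod=3 -> [23 3 1]
Step 11: demand=5,sold=1 ship[1->2]=1 ship[0->1]=1 prod=3 -> [25 3 1]
Step 12: demand=5,sold=1 ship[1->2]=1 ship[0->1]=1 prod=3 -> [27 3 1]
First stockout at step 4

4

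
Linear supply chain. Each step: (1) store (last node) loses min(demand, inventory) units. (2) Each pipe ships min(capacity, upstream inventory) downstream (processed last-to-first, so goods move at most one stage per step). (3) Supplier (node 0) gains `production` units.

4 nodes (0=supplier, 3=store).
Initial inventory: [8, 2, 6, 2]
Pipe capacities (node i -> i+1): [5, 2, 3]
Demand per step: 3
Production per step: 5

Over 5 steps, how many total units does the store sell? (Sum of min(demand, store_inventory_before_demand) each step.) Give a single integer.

Step 1: sold=2 (running total=2) -> [8 5 5 3]
Step 2: sold=3 (running total=5) -> [8 8 4 3]
Step 3: sold=3 (running total=8) -> [8 11 3 3]
Step 4: sold=3 (running total=11) -> [8 14 2 3]
Step 5: sold=3 (running total=14) -> [8 17 2 2]

Answer: 14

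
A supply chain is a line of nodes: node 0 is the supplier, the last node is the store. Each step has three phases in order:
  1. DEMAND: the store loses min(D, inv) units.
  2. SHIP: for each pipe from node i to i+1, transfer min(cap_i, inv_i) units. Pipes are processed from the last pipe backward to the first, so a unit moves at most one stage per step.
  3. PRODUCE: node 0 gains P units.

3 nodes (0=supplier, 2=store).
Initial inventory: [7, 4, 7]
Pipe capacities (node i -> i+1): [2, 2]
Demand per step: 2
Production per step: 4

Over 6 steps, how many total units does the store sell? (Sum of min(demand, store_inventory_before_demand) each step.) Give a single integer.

Answer: 12

Derivation:
Step 1: sold=2 (running total=2) -> [9 4 7]
Step 2: sold=2 (running total=4) -> [11 4 7]
Step 3: sold=2 (running total=6) -> [13 4 7]
Step 4: sold=2 (running total=8) -> [15 4 7]
Step 5: sold=2 (running total=10) -> [17 4 7]
Step 6: sold=2 (running total=12) -> [19 4 7]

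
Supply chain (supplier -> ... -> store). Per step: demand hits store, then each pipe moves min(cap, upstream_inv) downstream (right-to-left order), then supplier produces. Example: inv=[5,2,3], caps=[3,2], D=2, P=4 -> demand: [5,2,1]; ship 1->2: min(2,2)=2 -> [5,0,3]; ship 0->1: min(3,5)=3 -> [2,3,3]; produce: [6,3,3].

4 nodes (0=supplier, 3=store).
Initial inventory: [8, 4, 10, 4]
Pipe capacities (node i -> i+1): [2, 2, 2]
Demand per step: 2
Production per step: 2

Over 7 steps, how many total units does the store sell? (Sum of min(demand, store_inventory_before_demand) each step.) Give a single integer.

Answer: 14

Derivation:
Step 1: sold=2 (running total=2) -> [8 4 10 4]
Step 2: sold=2 (running total=4) -> [8 4 10 4]
Step 3: sold=2 (running total=6) -> [8 4 10 4]
Step 4: sold=2 (running total=8) -> [8 4 10 4]
Step 5: sold=2 (running total=10) -> [8 4 10 4]
Step 6: sold=2 (running total=12) -> [8 4 10 4]
Step 7: sold=2 (running total=14) -> [8 4 10 4]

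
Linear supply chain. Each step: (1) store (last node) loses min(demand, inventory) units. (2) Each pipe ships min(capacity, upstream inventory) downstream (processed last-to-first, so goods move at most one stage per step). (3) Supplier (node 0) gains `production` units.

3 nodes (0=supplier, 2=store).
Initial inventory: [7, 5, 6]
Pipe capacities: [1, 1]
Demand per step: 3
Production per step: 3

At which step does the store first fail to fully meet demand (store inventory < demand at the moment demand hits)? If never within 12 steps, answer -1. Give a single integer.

Step 1: demand=3,sold=3 ship[1->2]=1 ship[0->1]=1 prod=3 -> [9 5 4]
Step 2: demand=3,sold=3 ship[1->2]=1 ship[0->1]=1 prod=3 -> [11 5 2]
Step 3: demand=3,sold=2 ship[1->2]=1 ship[0->1]=1 prod=3 -> [13 5 1]
Step 4: demand=3,sold=1 ship[1->2]=1 ship[0->1]=1 prod=3 -> [15 5 1]
Step 5: demand=3,sold=1 ship[1->2]=1 ship[0->1]=1 prod=3 -> [17 5 1]
Step 6: demand=3,sold=1 ship[1->2]=1 ship[0->1]=1 prod=3 -> [19 5 1]
Step 7: demand=3,sold=1 ship[1->2]=1 ship[0->1]=1 prod=3 -> [21 5 1]
Step 8: demand=3,sold=1 ship[1->2]=1 ship[0->1]=1 prod=3 -> [23 5 1]
Step 9: demand=3,sold=1 ship[1->2]=1 ship[0->1]=1 prod=3 -> [25 5 1]
Step 10: demand=3,sold=1 ship[1->2]=1 ship[0->1]=1 prod=3 -> [27 5 1]
Step 11: demand=3,sold=1 ship[1->2]=1 ship[0->1]=1 prod=3 -> [29 5 1]
Step 12: demand=3,sold=1 ship[1->2]=1 ship[0->1]=1 prod=3 -> [31 5 1]
First stockout at step 3

3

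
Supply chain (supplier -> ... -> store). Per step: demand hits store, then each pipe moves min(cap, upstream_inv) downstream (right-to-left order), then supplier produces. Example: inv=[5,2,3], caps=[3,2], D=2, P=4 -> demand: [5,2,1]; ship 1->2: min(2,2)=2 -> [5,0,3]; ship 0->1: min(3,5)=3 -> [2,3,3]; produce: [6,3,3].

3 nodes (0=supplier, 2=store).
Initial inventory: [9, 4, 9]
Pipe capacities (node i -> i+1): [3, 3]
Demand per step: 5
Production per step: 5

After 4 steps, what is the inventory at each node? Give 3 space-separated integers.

Step 1: demand=5,sold=5 ship[1->2]=3 ship[0->1]=3 prod=5 -> inv=[11 4 7]
Step 2: demand=5,sold=5 ship[1->2]=3 ship[0->1]=3 prod=5 -> inv=[13 4 5]
Step 3: demand=5,sold=5 ship[1->2]=3 ship[0->1]=3 prod=5 -> inv=[15 4 3]
Step 4: demand=5,sold=3 ship[1->2]=3 ship[0->1]=3 prod=5 -> inv=[17 4 3]

17 4 3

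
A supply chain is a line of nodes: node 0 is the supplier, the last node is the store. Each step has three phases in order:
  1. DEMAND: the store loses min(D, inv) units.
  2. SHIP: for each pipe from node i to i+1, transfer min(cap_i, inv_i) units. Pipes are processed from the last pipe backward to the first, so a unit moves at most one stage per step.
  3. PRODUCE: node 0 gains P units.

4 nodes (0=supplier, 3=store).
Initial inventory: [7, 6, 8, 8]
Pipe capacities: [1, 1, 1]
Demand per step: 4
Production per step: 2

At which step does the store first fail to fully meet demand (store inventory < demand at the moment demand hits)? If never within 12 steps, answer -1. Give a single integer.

Step 1: demand=4,sold=4 ship[2->3]=1 ship[1->2]=1 ship[0->1]=1 prod=2 -> [8 6 8 5]
Step 2: demand=4,sold=4 ship[2->3]=1 ship[1->2]=1 ship[0->1]=1 prod=2 -> [9 6 8 2]
Step 3: demand=4,sold=2 ship[2->3]=1 ship[1->2]=1 ship[0->1]=1 prod=2 -> [10 6 8 1]
Step 4: demand=4,sold=1 ship[2->3]=1 ship[1->2]=1 ship[0->1]=1 prod=2 -> [11 6 8 1]
Step 5: demand=4,sold=1 ship[2->3]=1 ship[1->2]=1 ship[0->1]=1 prod=2 -> [12 6 8 1]
Step 6: demand=4,sold=1 ship[2->3]=1 ship[1->2]=1 ship[0->1]=1 prod=2 -> [13 6 8 1]
Step 7: demand=4,sold=1 ship[2->3]=1 ship[1->2]=1 ship[0->1]=1 prod=2 -> [14 6 8 1]
Step 8: demand=4,sold=1 ship[2->3]=1 ship[1->2]=1 ship[0->1]=1 prod=2 -> [15 6 8 1]
Step 9: demand=4,sold=1 ship[2->3]=1 ship[1->2]=1 ship[0->1]=1 prod=2 -> [16 6 8 1]
Step 10: demand=4,sold=1 ship[2->3]=1 ship[1->2]=1 ship[0->1]=1 prod=2 -> [17 6 8 1]
Step 11: demand=4,sold=1 ship[2->3]=1 ship[1->2]=1 ship[0->1]=1 prod=2 -> [18 6 8 1]
Step 12: demand=4,sold=1 ship[2->3]=1 ship[1->2]=1 ship[0->1]=1 prod=2 -> [19 6 8 1]
First stockout at step 3

3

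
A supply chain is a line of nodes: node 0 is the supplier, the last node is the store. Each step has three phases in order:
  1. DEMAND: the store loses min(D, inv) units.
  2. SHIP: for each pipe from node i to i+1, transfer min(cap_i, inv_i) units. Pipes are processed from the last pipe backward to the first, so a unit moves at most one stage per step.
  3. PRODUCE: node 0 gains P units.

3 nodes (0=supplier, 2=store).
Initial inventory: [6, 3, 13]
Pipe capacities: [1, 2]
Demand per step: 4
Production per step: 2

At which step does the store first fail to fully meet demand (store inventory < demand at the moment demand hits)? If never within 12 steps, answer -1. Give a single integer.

Step 1: demand=4,sold=4 ship[1->2]=2 ship[0->1]=1 prod=2 -> [7 2 11]
Step 2: demand=4,sold=4 ship[1->2]=2 ship[0->1]=1 prod=2 -> [8 1 9]
Step 3: demand=4,sold=4 ship[1->2]=1 ship[0->1]=1 prod=2 -> [9 1 6]
Step 4: demand=4,sold=4 ship[1->2]=1 ship[0->1]=1 prod=2 -> [10 1 3]
Step 5: demand=4,sold=3 ship[1->2]=1 ship[0->1]=1 prod=2 -> [11 1 1]
Step 6: demand=4,sold=1 ship[1->2]=1 ship[0->1]=1 prod=2 -> [12 1 1]
Step 7: demand=4,sold=1 ship[1->2]=1 ship[0->1]=1 prod=2 -> [13 1 1]
Step 8: demand=4,sold=1 ship[1->2]=1 ship[0->1]=1 prod=2 -> [14 1 1]
Step 9: demand=4,sold=1 ship[1->2]=1 ship[0->1]=1 prod=2 -> [15 1 1]
Step 10: demand=4,sold=1 ship[1->2]=1 ship[0->1]=1 prod=2 -> [16 1 1]
Step 11: demand=4,sold=1 ship[1->2]=1 ship[0->1]=1 prod=2 -> [17 1 1]
Step 12: demand=4,sold=1 ship[1->2]=1 ship[0->1]=1 prod=2 -> [18 1 1]
First stockout at step 5

5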